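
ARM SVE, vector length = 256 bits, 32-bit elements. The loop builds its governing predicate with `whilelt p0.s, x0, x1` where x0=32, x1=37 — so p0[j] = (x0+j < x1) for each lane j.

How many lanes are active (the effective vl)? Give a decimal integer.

vl = 5

lane count: 256 div 32 = 8
whilelt: lane j active iff 32+j < 37 → j < 5 → 5 active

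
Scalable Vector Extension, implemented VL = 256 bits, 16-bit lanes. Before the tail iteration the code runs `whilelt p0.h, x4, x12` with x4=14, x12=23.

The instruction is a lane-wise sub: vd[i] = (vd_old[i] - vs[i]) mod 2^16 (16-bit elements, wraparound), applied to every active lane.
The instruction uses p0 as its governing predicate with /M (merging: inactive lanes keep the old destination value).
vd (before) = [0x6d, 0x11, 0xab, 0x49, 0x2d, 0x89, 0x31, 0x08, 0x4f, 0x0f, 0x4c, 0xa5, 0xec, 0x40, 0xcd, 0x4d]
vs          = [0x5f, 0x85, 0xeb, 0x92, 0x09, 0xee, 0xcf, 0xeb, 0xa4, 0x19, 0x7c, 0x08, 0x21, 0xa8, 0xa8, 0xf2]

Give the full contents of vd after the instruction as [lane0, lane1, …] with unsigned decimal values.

lane count: 256 div 16 = 16
whilelt: lane j active iff 14+j < 23 → j < 9 → 9 active
  i=0: sub(0x6d,0x5f) → 14
  i=1: sub(0x11,0x85) → 65420
  i=2: sub(0xab,0xeb) → 65472
  i=3: sub(0x49,0x92) → 65463
  i=4: sub(0x2d,0x09) → 36
  i=5: sub(0x89,0xee) → 65435
  i=6: sub(0x31,0xcf) → 65378
  i=7: sub(0x08,0xeb) → 65309
  i=8: sub(0x4f,0xa4) → 65451
  i=9: tail/keep → 15
  i=10: tail/keep → 76
  i=11: tail/keep → 165
  i=12: tail/keep → 236
  i=13: tail/keep → 64
  i=14: tail/keep → 205
  i=15: tail/keep → 77

vd = [14, 65420, 65472, 65463, 36, 65435, 65378, 65309, 65451, 15, 76, 165, 236, 64, 205, 77]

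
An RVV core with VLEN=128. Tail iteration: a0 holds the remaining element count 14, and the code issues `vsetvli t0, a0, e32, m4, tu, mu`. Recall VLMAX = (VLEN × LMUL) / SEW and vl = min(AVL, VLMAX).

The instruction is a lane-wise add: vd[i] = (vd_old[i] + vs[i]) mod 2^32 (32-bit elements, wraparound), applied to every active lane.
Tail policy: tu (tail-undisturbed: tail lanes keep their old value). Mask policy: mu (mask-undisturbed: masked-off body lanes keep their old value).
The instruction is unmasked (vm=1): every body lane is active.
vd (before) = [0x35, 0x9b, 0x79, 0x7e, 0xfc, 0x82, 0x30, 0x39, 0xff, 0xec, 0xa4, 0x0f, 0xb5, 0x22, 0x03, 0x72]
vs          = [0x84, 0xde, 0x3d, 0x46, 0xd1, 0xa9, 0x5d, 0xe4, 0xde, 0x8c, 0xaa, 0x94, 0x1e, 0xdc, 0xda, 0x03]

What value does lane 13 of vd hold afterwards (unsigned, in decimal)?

vd[13] = 254

lanes per group: 128·4/32 = 16
vl = min(AVL, VLMAX) = min(14, 16) = 14
[0] add(0x35,0x84) = 0xb9
[1] add(0x9b,0xde) = 0x179
[2] add(0x79,0x3d) = 0xb6
[3] add(0x7e,0x46) = 0xc4
[4] add(0xfc,0xd1) = 0x1cd
[5] add(0x82,0xa9) = 0x12b
[6] add(0x30,0x5d) = 0x8d
[7] add(0x39,0xe4) = 0x11d
[8] add(0xff,0xde) = 0x1dd
[9] add(0xec,0x8c) = 0x178
[10] add(0xa4,0xaa) = 0x14e
[11] add(0x0f,0x94) = 0xa3
[12] add(0xb5,0x1e) = 0xd3
[13] add(0x22,0xdc) = 0xfe
[14] tail/keep = 0x03
[15] tail/keep = 0x72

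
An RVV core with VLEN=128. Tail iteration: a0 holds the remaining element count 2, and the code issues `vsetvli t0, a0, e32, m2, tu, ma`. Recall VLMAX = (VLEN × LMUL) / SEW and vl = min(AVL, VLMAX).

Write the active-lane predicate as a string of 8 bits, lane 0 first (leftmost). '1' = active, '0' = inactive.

predicate = 11000000

VLMAX = (128 × 2) / 32 = 8 lanes
vl = min(AVL, VLMAX) = min(2, 8) = 2
bits (lane 0 leftmost): 11000000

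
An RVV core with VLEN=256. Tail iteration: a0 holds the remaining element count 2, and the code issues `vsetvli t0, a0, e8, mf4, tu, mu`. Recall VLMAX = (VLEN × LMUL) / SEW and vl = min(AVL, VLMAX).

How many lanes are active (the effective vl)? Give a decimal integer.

vl = 2

VLMAX = (256 × 1/4) / 8 = 8 lanes
vl = min(AVL, VLMAX) = min(2, 8) = 2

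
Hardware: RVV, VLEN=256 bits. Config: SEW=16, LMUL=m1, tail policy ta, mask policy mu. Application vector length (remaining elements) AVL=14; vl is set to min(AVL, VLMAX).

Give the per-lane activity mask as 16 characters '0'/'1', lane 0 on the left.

predicate = 1111111111111100

VLMAX = VLEN×LMUL/SEW = 256×1/16 = 16
vl ← min(14, 16) = 14
bits (lane 0 leftmost): 1111111111111100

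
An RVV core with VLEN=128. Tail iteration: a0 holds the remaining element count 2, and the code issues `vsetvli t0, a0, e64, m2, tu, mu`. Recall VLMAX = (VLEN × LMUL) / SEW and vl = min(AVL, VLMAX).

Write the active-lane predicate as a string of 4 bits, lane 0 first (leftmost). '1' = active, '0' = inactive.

lanes per group: 128·2/64 = 4
AVL=2 ≤ VLMAX=4, so vl = 2
bits (lane 0 leftmost): 1100

predicate = 1100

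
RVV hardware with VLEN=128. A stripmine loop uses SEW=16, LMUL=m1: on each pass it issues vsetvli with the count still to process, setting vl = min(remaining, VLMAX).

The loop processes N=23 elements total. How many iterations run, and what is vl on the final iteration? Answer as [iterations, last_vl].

VLMAX = VLEN×LMUL/SEW = 128×1/16 = 8
23 elements at 8/iter → 3 passes, remainder 7 on the last

[iterations, last_vl] = [3, 7]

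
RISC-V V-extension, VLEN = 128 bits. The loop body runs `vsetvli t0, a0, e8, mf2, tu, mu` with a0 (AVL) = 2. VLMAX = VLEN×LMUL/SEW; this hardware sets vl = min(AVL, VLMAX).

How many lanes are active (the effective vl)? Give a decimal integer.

VLMAX = VLEN×LMUL/SEW = 128×1/2/8 = 8
vl ← min(2, 8) = 2

vl = 2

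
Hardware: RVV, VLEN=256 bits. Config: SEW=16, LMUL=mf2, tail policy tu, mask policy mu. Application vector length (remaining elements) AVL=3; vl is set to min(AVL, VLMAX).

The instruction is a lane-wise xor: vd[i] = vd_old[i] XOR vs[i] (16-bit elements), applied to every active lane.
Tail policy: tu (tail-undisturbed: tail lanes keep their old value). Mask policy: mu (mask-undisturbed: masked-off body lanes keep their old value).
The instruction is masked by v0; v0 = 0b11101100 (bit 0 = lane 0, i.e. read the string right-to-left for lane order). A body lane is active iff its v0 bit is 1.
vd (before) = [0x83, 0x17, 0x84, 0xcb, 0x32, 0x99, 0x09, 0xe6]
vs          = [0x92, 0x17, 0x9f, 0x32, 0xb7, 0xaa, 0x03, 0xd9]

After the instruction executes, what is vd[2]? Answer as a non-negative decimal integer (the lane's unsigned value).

vd[2] = 27

VLMAX = VLEN×LMUL/SEW = 256×1/2/16 = 8
AVL=3 ≤ VLMAX=8, so vl = 3
lane  0: mask-off/keep ⇒ 0x83
lane  1: mask-off/keep ⇒ 0x17
lane  2: xor(0x84,0x9f) ⇒ 0x1b
lane  3: tail/keep ⇒ 0xcb
lane  4: tail/keep ⇒ 0x32
lane  5: tail/keep ⇒ 0x99
lane  6: tail/keep ⇒ 0x09
lane  7: tail/keep ⇒ 0xe6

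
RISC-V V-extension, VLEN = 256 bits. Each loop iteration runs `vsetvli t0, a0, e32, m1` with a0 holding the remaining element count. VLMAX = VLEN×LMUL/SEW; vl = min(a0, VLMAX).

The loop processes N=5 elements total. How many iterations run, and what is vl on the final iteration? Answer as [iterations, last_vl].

[iterations, last_vl] = [1, 5]

lanes per group: 256·1/32 = 8
N=5: ⌈5/8⌉ = 1 iters; last vl = 5 − 0×8 = 5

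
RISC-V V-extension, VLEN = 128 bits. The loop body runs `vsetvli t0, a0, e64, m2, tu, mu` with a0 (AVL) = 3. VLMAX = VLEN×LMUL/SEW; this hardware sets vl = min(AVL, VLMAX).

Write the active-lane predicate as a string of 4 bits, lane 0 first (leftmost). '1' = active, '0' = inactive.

predicate = 1110

lanes per group: 128·2/64 = 4
vl ← min(3, 4) = 3
bits (lane 0 leftmost): 1110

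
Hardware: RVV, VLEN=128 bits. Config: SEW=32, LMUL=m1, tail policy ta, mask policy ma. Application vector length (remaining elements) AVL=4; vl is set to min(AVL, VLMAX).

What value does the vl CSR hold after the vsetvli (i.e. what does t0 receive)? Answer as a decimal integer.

vl = 4

VLMAX = VLEN×LMUL/SEW = 128×1/32 = 4
vl = min(AVL, VLMAX) = min(4, 4) = 4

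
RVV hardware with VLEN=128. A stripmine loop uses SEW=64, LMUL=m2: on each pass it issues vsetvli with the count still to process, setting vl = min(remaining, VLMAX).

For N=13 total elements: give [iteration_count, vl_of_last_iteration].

[iterations, last_vl] = [4, 1]

lanes per group: 128·2/64 = 4
iterations = ceil(13/4) = 4; final-pass vl = 1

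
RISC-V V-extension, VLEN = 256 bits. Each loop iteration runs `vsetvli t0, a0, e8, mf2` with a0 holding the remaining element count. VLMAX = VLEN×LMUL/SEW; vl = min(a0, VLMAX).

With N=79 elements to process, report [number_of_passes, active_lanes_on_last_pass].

VLMAX = VLEN×LMUL/SEW = 256×1/2/8 = 16
79 elements at 16/iter → 5 passes, remainder 15 on the last

[iterations, last_vl] = [5, 15]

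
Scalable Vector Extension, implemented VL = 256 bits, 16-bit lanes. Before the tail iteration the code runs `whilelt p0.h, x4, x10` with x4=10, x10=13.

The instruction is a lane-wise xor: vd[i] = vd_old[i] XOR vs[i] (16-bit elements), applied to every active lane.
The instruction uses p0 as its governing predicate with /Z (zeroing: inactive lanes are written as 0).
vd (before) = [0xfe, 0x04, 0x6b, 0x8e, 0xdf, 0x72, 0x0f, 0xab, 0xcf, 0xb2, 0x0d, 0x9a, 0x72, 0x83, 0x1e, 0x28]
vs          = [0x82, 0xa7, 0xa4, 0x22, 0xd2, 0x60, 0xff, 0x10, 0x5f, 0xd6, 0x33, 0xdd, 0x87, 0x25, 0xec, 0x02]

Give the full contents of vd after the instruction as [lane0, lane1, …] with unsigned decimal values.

register lanes = 256/16 = 16
active while 10+j < 13, i.e. j ∈ [0,3) capped at 16 ⇒ 3
  i=0: xor(0xfe,0x82) → 124
  i=1: xor(0x04,0xa7) → 163
  i=2: xor(0x6b,0xa4) → 207
  i=3: tail/zero → 0
  i=4: tail/zero → 0
  i=5: tail/zero → 0
  i=6: tail/zero → 0
  i=7: tail/zero → 0
  i=8: tail/zero → 0
  i=9: tail/zero → 0
  i=10: tail/zero → 0
  i=11: tail/zero → 0
  i=12: tail/zero → 0
  i=13: tail/zero → 0
  i=14: tail/zero → 0
  i=15: tail/zero → 0

vd = [124, 163, 207, 0, 0, 0, 0, 0, 0, 0, 0, 0, 0, 0, 0, 0]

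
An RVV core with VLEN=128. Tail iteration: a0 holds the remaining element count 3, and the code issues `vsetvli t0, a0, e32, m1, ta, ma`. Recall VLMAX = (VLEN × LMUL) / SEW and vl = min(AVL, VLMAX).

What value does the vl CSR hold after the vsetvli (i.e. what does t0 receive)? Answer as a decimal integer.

VLMAX = (128 × 1) / 32 = 4 lanes
vl ← min(3, 4) = 3

vl = 3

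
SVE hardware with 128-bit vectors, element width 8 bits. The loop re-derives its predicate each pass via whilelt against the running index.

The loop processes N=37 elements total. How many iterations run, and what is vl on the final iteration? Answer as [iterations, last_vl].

lane count: 128 div 8 = 16
N=37: ⌈37/16⌉ = 3 iters; last vl = 37 − 2×16 = 5

[iterations, last_vl] = [3, 5]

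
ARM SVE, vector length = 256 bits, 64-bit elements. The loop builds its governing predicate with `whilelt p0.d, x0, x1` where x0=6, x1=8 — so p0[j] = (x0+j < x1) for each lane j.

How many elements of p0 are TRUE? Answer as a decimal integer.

lane count: 256 div 64 = 4
whilelt: lane j active iff 6+j < 8 → j < 2 → 2 active

vl = 2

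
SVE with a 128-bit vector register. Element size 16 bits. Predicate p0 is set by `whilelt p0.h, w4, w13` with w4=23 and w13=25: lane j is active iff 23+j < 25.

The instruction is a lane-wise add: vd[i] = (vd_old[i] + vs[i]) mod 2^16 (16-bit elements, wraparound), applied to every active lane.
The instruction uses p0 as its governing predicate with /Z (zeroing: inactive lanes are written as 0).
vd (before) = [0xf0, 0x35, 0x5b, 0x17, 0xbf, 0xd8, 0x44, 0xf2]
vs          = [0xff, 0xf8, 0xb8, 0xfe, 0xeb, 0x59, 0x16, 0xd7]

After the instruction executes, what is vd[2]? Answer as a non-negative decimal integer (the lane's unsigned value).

128-bit reg / 16-bit elem → 8 lanes
active while 23+j < 25, i.e. j ∈ [0,2) capped at 8 ⇒ 2
  i=0: add(0xf0,0xff) → 495
  i=1: add(0x35,0xf8) → 301
  i=2: tail/zero → 0
  i=3: tail/zero → 0
  i=4: tail/zero → 0
  i=5: tail/zero → 0
  i=6: tail/zero → 0
  i=7: tail/zero → 0

vd[2] = 0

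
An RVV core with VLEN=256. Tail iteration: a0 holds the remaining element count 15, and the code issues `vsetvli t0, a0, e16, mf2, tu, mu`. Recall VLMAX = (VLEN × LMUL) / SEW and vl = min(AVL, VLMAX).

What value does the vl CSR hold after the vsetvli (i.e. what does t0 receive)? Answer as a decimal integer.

lanes per group: 256·1/2/16 = 8
AVL=15 > VLMAX=8, so vl = 8

vl = 8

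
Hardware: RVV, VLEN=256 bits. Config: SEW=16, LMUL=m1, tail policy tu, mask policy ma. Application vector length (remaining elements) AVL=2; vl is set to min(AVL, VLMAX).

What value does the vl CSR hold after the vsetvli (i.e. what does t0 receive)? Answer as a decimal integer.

vl = 2

lanes per group: 256·1/16 = 16
vl = min(AVL, VLMAX) = min(2, 16) = 2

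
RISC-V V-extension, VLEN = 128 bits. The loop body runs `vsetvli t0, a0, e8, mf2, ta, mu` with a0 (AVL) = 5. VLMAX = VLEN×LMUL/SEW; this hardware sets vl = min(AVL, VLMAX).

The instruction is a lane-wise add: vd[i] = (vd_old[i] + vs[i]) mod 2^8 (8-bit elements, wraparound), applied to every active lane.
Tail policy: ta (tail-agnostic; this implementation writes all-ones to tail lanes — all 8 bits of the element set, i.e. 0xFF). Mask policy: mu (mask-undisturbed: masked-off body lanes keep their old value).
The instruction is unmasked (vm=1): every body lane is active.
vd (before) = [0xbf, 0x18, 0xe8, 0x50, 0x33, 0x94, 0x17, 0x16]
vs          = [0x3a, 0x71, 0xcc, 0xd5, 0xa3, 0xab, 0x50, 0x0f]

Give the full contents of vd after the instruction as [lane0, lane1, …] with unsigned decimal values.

vd = [249, 137, 180, 37, 214, 255, 255, 255]

lanes per group: 128·1/2/8 = 8
AVL=5 ≤ VLMAX=8, so vl = 5
vd[0] add(0xbf,0x3a) -> 0xf9
vd[1] add(0x18,0x71) -> 0x89
vd[2] add(0xe8,0xcc) -> 0xb4
vd[3] add(0x50,0xd5) -> 0x25
vd[4] add(0x33,0xa3) -> 0xd6
vd[5] tail/ones -> 0xff
vd[6] tail/ones -> 0xff
vd[7] tail/ones -> 0xff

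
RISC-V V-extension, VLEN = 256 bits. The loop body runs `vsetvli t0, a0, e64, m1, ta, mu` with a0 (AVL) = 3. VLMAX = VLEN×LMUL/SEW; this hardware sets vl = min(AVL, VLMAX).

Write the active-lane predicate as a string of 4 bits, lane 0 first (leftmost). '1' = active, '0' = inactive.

predicate = 1110

VLMAX = VLEN×LMUL/SEW = 256×1/64 = 4
vl = min(AVL, VLMAX) = min(3, 4) = 3
bits (lane 0 leftmost): 1110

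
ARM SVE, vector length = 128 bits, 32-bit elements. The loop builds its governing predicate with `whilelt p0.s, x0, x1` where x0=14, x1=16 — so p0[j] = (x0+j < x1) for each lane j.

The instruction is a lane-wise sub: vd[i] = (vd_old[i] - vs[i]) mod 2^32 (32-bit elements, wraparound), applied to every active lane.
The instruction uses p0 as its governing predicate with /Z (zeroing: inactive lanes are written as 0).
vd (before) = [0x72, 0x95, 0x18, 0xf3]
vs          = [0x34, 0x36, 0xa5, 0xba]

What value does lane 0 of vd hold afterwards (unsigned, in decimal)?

vd[0] = 62

register lanes = 128/32 = 4
active while 14+j < 16, i.e. j ∈ [0,2) capped at 4 ⇒ 2
lane  0: sub(0x72,0x34) ⇒ 0x3e
lane  1: sub(0x95,0x36) ⇒ 0x5f
lane  2: tail/zero ⇒ 0x00
lane  3: tail/zero ⇒ 0x00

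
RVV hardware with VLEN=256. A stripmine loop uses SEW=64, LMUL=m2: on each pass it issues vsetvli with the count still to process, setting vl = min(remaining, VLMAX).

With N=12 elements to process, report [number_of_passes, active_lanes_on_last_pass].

[iterations, last_vl] = [2, 4]

VLMAX = VLEN×LMUL/SEW = 256×2/64 = 8
N=12: ⌈12/8⌉ = 2 iters; last vl = 12 − 1×8 = 4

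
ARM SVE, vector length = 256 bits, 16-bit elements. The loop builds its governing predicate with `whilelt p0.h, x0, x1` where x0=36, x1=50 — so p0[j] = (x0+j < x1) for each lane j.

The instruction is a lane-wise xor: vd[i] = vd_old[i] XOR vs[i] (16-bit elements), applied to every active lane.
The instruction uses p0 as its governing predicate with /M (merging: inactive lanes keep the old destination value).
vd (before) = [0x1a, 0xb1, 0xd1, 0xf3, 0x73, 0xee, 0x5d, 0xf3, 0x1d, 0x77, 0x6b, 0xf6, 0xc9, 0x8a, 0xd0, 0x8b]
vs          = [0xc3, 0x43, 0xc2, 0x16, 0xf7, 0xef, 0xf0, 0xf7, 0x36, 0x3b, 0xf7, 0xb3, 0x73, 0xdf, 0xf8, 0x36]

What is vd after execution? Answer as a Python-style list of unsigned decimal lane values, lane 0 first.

vd = [217, 242, 19, 229, 132, 1, 173, 4, 43, 76, 156, 69, 186, 85, 208, 139]

256-bit reg / 16-bit elem → 16 lanes
whilelt: lane j active iff 36+j < 50 → j < 14 → 14 active
[0] xor(0x1a,0xc3) = 0xd9
[1] xor(0xb1,0x43) = 0xf2
[2] xor(0xd1,0xc2) = 0x13
[3] xor(0xf3,0x16) = 0xe5
[4] xor(0x73,0xf7) = 0x84
[5] xor(0xee,0xef) = 0x01
[6] xor(0x5d,0xf0) = 0xad
[7] xor(0xf3,0xf7) = 0x04
[8] xor(0x1d,0x36) = 0x2b
[9] xor(0x77,0x3b) = 0x4c
[10] xor(0x6b,0xf7) = 0x9c
[11] xor(0xf6,0xb3) = 0x45
[12] xor(0xc9,0x73) = 0xba
[13] xor(0x8a,0xdf) = 0x55
[14] tail/keep = 0xd0
[15] tail/keep = 0x8b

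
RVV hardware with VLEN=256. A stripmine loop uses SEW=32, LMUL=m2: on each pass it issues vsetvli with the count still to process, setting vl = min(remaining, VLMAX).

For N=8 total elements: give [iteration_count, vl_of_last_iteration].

VLMAX = VLEN×LMUL/SEW = 256×2/32 = 16
8 elements at 16/iter → 1 passes, remainder 8 on the last

[iterations, last_vl] = [1, 8]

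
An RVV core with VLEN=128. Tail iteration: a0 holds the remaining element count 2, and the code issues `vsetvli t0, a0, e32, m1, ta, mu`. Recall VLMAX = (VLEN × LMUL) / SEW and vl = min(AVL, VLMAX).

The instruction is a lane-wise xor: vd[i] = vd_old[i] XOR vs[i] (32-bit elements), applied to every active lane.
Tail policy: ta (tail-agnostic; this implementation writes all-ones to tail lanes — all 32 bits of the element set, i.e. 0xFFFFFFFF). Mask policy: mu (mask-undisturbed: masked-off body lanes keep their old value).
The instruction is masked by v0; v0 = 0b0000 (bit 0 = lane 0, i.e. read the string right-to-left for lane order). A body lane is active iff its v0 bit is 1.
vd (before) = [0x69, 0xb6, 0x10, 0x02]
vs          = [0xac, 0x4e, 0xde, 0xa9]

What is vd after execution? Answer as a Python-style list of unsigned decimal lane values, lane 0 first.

lanes per group: 128·1/32 = 4
vl = min(AVL, VLMAX) = min(2, 4) = 2
[0] mask-off/keep = 0x69
[1] mask-off/keep = 0xb6
[2] tail/ones = 0xffffffff
[3] tail/ones = 0xffffffff

vd = [105, 182, 4294967295, 4294967295]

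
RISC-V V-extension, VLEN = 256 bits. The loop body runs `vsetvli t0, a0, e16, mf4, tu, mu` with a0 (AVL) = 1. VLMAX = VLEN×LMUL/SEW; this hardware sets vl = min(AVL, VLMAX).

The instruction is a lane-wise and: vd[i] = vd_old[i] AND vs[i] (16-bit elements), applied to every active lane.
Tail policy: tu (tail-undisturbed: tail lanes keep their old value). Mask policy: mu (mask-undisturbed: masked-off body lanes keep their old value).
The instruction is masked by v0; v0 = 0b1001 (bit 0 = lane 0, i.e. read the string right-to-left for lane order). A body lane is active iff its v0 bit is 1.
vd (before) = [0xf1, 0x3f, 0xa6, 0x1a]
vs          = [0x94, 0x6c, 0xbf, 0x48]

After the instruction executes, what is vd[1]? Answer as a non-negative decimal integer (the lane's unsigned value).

vd[1] = 63

VLMAX = (256 × 1/4) / 16 = 4 lanes
vl ← min(1, 4) = 1
  i=0: and(0xf1,0x94) → 144
  i=1: tail/keep → 63
  i=2: tail/keep → 166
  i=3: tail/keep → 26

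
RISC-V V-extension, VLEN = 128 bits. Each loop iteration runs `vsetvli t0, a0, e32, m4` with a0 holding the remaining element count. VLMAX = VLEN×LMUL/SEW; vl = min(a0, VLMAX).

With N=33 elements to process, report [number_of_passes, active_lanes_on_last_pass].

[iterations, last_vl] = [3, 1]

VLMAX = VLEN×LMUL/SEW = 128×4/32 = 16
iterations = ceil(33/16) = 3; final-pass vl = 1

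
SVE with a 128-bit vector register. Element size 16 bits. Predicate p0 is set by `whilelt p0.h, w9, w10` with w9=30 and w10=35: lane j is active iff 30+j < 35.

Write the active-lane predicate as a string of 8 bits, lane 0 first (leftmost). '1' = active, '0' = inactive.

128-bit reg / 16-bit elem → 8 lanes
p0[j] = (30+j < 35); true for j=0..4 → 5 lanes set
bits (lane 0 leftmost): 11111000

predicate = 11111000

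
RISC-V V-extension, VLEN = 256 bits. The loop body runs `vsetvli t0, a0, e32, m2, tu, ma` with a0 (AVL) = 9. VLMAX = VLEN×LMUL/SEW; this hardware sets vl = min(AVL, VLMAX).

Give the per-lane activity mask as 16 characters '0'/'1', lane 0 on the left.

VLMAX = VLEN×LMUL/SEW = 256×2/32 = 16
vl ← min(9, 16) = 9
bits (lane 0 leftmost): 1111111110000000

predicate = 1111111110000000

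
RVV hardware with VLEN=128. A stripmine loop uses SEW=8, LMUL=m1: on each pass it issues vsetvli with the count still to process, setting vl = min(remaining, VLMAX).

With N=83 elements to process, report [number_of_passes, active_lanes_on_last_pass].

[iterations, last_vl] = [6, 3]

VLMAX = VLEN×LMUL/SEW = 128×1/8 = 16
N=83: ⌈83/16⌉ = 6 iters; last vl = 83 − 5×16 = 3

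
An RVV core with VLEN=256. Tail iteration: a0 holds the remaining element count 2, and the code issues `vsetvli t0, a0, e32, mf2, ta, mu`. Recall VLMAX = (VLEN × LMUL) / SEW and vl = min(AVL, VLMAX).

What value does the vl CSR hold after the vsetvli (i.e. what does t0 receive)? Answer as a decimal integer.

vl = 2

VLMAX = (256 × 1/2) / 32 = 4 lanes
vl ← min(2, 4) = 2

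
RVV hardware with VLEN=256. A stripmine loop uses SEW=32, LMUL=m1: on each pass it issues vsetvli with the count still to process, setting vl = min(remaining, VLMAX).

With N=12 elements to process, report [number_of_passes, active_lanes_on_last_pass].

VLMAX = (256 × 1) / 32 = 8 lanes
iterations = ceil(12/8) = 2; final-pass vl = 4

[iterations, last_vl] = [2, 4]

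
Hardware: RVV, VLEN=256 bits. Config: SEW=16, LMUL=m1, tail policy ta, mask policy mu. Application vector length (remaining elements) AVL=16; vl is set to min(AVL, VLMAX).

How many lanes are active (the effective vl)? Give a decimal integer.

vl = 16

VLMAX = (256 × 1) / 16 = 16 lanes
vl = min(AVL, VLMAX) = min(16, 16) = 16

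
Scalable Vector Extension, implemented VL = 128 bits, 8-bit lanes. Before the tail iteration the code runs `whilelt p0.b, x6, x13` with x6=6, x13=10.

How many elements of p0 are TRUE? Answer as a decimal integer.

register lanes = 128/8 = 16
p0[j] = (6+j < 10); true for j=0..3 → 4 lanes set

vl = 4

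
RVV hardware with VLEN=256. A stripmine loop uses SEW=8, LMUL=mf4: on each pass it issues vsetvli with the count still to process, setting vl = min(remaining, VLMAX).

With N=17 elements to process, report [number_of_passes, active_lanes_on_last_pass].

VLMAX = VLEN×LMUL/SEW = 256×1/4/8 = 8
N=17: ⌈17/8⌉ = 3 iters; last vl = 17 − 2×8 = 1

[iterations, last_vl] = [3, 1]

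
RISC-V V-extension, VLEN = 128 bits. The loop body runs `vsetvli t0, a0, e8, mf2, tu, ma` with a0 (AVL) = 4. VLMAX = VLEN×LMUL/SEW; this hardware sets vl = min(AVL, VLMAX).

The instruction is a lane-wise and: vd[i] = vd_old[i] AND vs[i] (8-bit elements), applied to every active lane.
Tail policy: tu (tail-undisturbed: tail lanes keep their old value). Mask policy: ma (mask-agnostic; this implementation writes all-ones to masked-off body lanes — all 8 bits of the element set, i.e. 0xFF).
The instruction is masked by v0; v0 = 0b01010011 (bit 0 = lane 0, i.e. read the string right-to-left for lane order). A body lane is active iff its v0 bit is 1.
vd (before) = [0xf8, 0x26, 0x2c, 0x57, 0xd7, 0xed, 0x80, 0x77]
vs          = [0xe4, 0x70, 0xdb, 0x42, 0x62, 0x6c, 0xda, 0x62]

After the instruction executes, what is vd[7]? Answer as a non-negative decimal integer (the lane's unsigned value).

vd[7] = 119

lanes per group: 128·1/2/8 = 8
vl = min(AVL, VLMAX) = min(4, 8) = 4
lane  0: and(0xf8,0xe4) ⇒ 0xe0
lane  1: and(0x26,0x70) ⇒ 0x20
lane  2: mask-off/ones ⇒ 0xff
lane  3: mask-off/ones ⇒ 0xff
lane  4: tail/keep ⇒ 0xd7
lane  5: tail/keep ⇒ 0xed
lane  6: tail/keep ⇒ 0x80
lane  7: tail/keep ⇒ 0x77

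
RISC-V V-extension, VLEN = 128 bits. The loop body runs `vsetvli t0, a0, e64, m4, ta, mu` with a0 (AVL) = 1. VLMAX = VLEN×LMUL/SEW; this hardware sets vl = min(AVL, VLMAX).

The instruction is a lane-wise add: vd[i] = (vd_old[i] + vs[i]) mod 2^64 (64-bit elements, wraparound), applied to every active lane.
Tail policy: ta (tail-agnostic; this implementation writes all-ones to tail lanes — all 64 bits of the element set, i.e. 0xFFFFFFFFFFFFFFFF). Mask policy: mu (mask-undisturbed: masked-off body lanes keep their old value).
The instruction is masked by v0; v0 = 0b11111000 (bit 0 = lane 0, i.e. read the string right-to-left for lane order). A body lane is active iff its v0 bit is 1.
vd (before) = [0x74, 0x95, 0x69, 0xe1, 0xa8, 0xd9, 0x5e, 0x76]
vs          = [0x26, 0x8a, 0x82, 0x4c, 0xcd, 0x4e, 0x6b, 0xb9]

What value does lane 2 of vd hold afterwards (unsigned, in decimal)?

vd[2] = 18446744073709551615

VLMAX = (128 × 4) / 64 = 8 lanes
vl ← min(1, 8) = 1
lane  0: mask-off/keep ⇒ 0x74
lane  1: tail/ones ⇒ 0xffffffffffffffff
lane  2: tail/ones ⇒ 0xffffffffffffffff
lane  3: tail/ones ⇒ 0xffffffffffffffff
lane  4: tail/ones ⇒ 0xffffffffffffffff
lane  5: tail/ones ⇒ 0xffffffffffffffff
lane  6: tail/ones ⇒ 0xffffffffffffffff
lane  7: tail/ones ⇒ 0xffffffffffffffff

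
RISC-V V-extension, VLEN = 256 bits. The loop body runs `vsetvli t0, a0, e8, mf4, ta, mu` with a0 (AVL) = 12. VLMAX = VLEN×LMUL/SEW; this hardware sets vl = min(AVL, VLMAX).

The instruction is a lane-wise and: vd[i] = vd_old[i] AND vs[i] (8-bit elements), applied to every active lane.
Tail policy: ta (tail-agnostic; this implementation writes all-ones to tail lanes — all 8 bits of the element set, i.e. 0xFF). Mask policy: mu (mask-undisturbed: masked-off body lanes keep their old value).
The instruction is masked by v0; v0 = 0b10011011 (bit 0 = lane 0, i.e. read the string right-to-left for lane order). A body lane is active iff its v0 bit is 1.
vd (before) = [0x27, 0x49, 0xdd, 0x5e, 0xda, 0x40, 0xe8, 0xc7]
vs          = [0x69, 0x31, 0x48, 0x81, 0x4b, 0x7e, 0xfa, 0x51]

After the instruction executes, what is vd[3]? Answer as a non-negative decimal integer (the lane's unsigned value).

VLMAX = VLEN×LMUL/SEW = 256×1/4/8 = 8
AVL=12 > VLMAX=8, so vl = 8
  i=0: and(0x27,0x69) → 33
  i=1: and(0x49,0x31) → 1
  i=2: mask-off/keep → 221
  i=3: and(0x5e,0x81) → 0
  i=4: and(0xda,0x4b) → 74
  i=5: mask-off/keep → 64
  i=6: mask-off/keep → 232
  i=7: and(0xc7,0x51) → 65

vd[3] = 0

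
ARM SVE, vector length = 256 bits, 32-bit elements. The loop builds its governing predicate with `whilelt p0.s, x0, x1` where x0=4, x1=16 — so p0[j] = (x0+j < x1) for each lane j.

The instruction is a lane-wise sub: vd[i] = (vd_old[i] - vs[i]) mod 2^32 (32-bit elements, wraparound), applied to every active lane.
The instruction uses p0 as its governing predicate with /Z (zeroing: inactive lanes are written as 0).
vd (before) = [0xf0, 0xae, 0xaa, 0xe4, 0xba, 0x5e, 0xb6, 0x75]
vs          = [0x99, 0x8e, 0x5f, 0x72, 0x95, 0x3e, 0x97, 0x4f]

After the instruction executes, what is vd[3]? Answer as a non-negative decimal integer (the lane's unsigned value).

vd[3] = 114

register lanes = 256/32 = 8
whilelt: lane j active iff 4+j < 16 → j < 12 → 8 active
[0] sub(0xf0,0x99) = 0x57
[1] sub(0xae,0x8e) = 0x20
[2] sub(0xaa,0x5f) = 0x4b
[3] sub(0xe4,0x72) = 0x72
[4] sub(0xba,0x95) = 0x25
[5] sub(0x5e,0x3e) = 0x20
[6] sub(0xb6,0x97) = 0x1f
[7] sub(0x75,0x4f) = 0x26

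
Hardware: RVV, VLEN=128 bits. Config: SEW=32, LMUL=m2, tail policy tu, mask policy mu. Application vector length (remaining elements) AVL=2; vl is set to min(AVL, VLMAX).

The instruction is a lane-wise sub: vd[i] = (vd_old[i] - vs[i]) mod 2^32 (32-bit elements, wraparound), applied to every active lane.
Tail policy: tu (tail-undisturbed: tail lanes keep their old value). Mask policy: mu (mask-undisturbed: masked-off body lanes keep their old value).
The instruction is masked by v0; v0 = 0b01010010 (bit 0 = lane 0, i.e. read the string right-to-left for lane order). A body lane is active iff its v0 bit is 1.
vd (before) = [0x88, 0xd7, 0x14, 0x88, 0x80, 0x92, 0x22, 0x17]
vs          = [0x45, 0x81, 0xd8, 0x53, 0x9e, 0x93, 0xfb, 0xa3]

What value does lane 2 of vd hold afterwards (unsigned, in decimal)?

VLMAX = (128 × 2) / 32 = 8 lanes
AVL=2 ≤ VLMAX=8, so vl = 2
vd[0] mask-off/keep -> 0x88
vd[1] sub(0xd7,0x81) -> 0x56
vd[2] tail/keep -> 0x14
vd[3] tail/keep -> 0x88
vd[4] tail/keep -> 0x80
vd[5] tail/keep -> 0x92
vd[6] tail/keep -> 0x22
vd[7] tail/keep -> 0x17

vd[2] = 20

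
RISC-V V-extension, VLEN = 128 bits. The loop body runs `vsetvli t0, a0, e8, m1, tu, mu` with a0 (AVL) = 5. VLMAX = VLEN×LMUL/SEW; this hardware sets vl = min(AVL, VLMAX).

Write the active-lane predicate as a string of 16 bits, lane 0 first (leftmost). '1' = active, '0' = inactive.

predicate = 1111100000000000

lanes per group: 128·1/8 = 16
vl = min(AVL, VLMAX) = min(5, 16) = 5
bits (lane 0 leftmost): 1111100000000000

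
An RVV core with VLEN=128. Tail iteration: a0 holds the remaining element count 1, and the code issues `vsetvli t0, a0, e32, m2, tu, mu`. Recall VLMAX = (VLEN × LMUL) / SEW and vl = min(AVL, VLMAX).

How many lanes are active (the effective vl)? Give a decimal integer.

vl = 1

VLMAX = VLEN×LMUL/SEW = 128×2/32 = 8
AVL=1 ≤ VLMAX=8, so vl = 1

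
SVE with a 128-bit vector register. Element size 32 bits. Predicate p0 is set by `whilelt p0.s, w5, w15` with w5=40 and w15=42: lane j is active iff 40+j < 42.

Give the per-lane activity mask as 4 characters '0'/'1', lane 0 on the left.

register lanes = 128/32 = 4
whilelt: lane j active iff 40+j < 42 → j < 2 → 2 active
bits (lane 0 leftmost): 1100

predicate = 1100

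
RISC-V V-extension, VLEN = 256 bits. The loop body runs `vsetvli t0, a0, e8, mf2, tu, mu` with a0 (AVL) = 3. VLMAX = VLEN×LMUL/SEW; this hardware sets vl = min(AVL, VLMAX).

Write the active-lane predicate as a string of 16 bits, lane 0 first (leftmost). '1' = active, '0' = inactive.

VLMAX = VLEN×LMUL/SEW = 256×1/2/8 = 16
vl = min(AVL, VLMAX) = min(3, 16) = 3
bits (lane 0 leftmost): 1110000000000000

predicate = 1110000000000000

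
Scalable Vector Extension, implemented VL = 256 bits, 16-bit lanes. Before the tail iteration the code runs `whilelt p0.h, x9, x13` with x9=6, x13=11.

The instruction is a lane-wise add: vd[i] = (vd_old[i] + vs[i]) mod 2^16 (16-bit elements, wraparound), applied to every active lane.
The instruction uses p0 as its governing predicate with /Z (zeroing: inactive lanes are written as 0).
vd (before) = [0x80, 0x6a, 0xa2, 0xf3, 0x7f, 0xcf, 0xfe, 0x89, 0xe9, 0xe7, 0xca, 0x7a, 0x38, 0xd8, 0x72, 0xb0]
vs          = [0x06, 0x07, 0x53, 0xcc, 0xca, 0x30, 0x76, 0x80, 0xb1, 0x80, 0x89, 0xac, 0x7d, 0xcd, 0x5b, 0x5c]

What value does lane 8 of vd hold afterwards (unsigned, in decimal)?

vd[8] = 0

lane count: 256 div 16 = 16
p0[j] = (6+j < 11); true for j=0..4 → 5 lanes set
[0] add(0x80,0x06) = 0x86
[1] add(0x6a,0x07) = 0x71
[2] add(0xa2,0x53) = 0xf5
[3] add(0xf3,0xcc) = 0x1bf
[4] add(0x7f,0xca) = 0x149
[5] tail/zero = 0x00
[6] tail/zero = 0x00
[7] tail/zero = 0x00
[8] tail/zero = 0x00
[9] tail/zero = 0x00
[10] tail/zero = 0x00
[11] tail/zero = 0x00
[12] tail/zero = 0x00
[13] tail/zero = 0x00
[14] tail/zero = 0x00
[15] tail/zero = 0x00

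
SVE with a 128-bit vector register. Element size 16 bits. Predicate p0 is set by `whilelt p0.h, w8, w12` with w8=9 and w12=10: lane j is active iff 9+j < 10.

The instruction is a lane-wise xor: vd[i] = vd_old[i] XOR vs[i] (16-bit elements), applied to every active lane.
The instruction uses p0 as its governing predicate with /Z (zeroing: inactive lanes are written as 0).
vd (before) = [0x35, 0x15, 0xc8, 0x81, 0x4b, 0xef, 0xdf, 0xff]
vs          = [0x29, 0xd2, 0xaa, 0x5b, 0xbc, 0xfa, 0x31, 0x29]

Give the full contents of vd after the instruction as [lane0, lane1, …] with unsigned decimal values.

vd = [28, 0, 0, 0, 0, 0, 0, 0]

register lanes = 128/16 = 8
active while 9+j < 10, i.e. j ∈ [0,1) capped at 8 ⇒ 1
  i=0: xor(0x35,0x29) → 28
  i=1: tail/zero → 0
  i=2: tail/zero → 0
  i=3: tail/zero → 0
  i=4: tail/zero → 0
  i=5: tail/zero → 0
  i=6: tail/zero → 0
  i=7: tail/zero → 0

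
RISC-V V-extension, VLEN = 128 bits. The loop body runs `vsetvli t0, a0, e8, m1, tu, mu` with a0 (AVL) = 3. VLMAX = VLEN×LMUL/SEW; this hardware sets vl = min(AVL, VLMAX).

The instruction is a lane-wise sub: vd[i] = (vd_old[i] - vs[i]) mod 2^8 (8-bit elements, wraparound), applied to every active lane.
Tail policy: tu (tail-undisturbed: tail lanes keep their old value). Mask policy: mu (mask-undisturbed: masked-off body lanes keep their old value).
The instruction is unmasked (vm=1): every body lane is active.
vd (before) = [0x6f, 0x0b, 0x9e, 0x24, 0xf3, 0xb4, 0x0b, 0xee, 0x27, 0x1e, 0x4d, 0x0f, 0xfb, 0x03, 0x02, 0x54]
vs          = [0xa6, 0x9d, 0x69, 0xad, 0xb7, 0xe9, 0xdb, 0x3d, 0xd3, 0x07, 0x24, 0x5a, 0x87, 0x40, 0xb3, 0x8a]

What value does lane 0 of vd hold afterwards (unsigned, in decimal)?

lanes per group: 128·1/8 = 16
vl = min(AVL, VLMAX) = min(3, 16) = 3
  i=0: sub(0x6f,0xa6) → 201
  i=1: sub(0x0b,0x9d) → 110
  i=2: sub(0x9e,0x69) → 53
  i=3: tail/keep → 36
  i=4: tail/keep → 243
  i=5: tail/keep → 180
  i=6: tail/keep → 11
  i=7: tail/keep → 238
  i=8: tail/keep → 39
  i=9: tail/keep → 30
  i=10: tail/keep → 77
  i=11: tail/keep → 15
  i=12: tail/keep → 251
  i=13: tail/keep → 3
  i=14: tail/keep → 2
  i=15: tail/keep → 84

vd[0] = 201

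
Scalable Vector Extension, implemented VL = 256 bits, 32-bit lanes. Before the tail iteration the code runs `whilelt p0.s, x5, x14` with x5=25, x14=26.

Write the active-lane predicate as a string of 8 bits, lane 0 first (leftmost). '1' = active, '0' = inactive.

register lanes = 256/32 = 8
whilelt: lane j active iff 25+j < 26 → j < 1 → 1 active
bits (lane 0 leftmost): 10000000

predicate = 10000000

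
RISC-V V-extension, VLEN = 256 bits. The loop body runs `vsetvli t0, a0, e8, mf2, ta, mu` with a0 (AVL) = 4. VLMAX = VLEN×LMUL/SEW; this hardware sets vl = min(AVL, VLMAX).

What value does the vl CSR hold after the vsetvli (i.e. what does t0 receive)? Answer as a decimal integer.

VLMAX = (256 × 1/2) / 8 = 16 lanes
vl ← min(4, 16) = 4

vl = 4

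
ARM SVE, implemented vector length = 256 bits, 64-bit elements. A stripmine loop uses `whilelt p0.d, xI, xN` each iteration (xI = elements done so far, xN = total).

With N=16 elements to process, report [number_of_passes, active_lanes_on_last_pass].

[iterations, last_vl] = [4, 4]

register lanes = 256/64 = 4
iterations = ceil(16/4) = 4; final-pass vl = 4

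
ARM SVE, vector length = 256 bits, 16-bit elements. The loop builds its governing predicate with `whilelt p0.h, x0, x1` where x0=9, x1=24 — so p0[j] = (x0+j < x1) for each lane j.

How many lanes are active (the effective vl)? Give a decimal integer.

vl = 15

lane count: 256 div 16 = 16
p0[j] = (9+j < 24); true for j=0..14 → 15 lanes set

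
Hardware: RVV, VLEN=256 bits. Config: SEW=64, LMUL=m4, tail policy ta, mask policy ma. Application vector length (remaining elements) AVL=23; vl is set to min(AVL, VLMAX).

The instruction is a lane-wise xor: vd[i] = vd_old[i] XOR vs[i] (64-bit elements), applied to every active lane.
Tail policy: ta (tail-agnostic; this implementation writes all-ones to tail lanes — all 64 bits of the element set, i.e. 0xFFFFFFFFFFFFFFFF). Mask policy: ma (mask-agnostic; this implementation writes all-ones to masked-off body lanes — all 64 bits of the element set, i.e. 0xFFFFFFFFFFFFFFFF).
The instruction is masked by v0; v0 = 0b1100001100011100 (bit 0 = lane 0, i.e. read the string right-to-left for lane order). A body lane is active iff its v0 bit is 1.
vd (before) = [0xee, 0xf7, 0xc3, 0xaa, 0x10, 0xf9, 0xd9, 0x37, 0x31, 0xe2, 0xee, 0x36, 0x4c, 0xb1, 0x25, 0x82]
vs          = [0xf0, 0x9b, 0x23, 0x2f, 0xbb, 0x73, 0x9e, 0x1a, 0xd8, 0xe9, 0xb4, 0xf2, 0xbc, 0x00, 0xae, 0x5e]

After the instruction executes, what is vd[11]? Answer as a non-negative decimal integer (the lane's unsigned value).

vd[11] = 18446744073709551615

VLMAX = (256 × 4) / 64 = 16 lanes
AVL=23 > VLMAX=16, so vl = 16
vd[0] mask-off/ones -> 0xffffffffffffffff
vd[1] mask-off/ones -> 0xffffffffffffffff
vd[2] xor(0xc3,0x23) -> 0xe0
vd[3] xor(0xaa,0x2f) -> 0x85
vd[4] xor(0x10,0xbb) -> 0xab
vd[5] mask-off/ones -> 0xffffffffffffffff
vd[6] mask-off/ones -> 0xffffffffffffffff
vd[7] mask-off/ones -> 0xffffffffffffffff
vd[8] xor(0x31,0xd8) -> 0xe9
vd[9] xor(0xe2,0xe9) -> 0x0b
vd[10] mask-off/ones -> 0xffffffffffffffff
vd[11] mask-off/ones -> 0xffffffffffffffff
vd[12] mask-off/ones -> 0xffffffffffffffff
vd[13] mask-off/ones -> 0xffffffffffffffff
vd[14] xor(0x25,0xae) -> 0x8b
vd[15] xor(0x82,0x5e) -> 0xdc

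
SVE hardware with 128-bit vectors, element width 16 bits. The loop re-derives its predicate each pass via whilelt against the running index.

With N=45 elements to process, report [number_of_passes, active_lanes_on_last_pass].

[iterations, last_vl] = [6, 5]

128-bit reg / 16-bit elem → 8 lanes
iterations = ceil(45/8) = 6; final-pass vl = 5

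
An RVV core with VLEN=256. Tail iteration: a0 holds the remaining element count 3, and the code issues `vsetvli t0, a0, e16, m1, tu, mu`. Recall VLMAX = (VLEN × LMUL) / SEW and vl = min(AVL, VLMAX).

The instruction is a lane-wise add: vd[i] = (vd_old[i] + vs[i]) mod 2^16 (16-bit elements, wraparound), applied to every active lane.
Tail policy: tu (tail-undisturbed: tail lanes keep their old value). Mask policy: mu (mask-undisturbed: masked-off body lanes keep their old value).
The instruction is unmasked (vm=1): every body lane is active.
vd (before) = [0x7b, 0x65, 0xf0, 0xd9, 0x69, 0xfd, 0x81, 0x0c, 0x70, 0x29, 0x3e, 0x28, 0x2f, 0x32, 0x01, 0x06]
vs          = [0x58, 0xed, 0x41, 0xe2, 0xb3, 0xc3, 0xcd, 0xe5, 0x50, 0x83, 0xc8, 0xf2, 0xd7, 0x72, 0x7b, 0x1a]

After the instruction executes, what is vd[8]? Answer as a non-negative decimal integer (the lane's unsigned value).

vd[8] = 112

lanes per group: 256·1/16 = 16
vl = min(AVL, VLMAX) = min(3, 16) = 3
lane  0: add(0x7b,0x58) ⇒ 0xd3
lane  1: add(0x65,0xed) ⇒ 0x152
lane  2: add(0xf0,0x41) ⇒ 0x131
lane  3: tail/keep ⇒ 0xd9
lane  4: tail/keep ⇒ 0x69
lane  5: tail/keep ⇒ 0xfd
lane  6: tail/keep ⇒ 0x81
lane  7: tail/keep ⇒ 0x0c
lane  8: tail/keep ⇒ 0x70
lane  9: tail/keep ⇒ 0x29
lane 10: tail/keep ⇒ 0x3e
lane 11: tail/keep ⇒ 0x28
lane 12: tail/keep ⇒ 0x2f
lane 13: tail/keep ⇒ 0x32
lane 14: tail/keep ⇒ 0x01
lane 15: tail/keep ⇒ 0x06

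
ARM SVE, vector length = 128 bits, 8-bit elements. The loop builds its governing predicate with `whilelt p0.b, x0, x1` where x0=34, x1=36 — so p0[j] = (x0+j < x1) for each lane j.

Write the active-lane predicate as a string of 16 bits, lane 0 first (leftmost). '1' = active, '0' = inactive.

predicate = 1100000000000000

128-bit reg / 8-bit elem → 16 lanes
active while 34+j < 36, i.e. j ∈ [0,2) capped at 16 ⇒ 2
bits (lane 0 leftmost): 1100000000000000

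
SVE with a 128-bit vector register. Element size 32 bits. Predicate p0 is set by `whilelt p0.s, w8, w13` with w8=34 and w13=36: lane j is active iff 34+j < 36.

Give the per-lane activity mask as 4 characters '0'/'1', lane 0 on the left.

lane count: 128 div 32 = 4
whilelt: lane j active iff 34+j < 36 → j < 2 → 2 active
bits (lane 0 leftmost): 1100

predicate = 1100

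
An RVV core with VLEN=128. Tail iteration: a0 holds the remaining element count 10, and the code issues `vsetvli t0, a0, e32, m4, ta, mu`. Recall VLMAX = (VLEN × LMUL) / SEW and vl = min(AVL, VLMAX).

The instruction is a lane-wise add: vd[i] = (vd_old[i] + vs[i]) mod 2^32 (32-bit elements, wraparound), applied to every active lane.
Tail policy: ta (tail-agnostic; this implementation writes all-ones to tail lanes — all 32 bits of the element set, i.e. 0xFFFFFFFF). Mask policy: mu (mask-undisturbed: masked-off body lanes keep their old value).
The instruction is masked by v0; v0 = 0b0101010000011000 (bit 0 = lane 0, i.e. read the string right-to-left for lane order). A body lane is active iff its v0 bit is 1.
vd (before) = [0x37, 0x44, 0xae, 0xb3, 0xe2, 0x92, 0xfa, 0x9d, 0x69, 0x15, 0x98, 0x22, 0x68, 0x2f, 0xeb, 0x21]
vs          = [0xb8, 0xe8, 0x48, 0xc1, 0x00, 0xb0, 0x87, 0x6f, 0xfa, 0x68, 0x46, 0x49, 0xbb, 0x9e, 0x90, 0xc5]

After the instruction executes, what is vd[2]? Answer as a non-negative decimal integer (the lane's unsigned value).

vd[2] = 174

VLMAX = (128 × 4) / 32 = 16 lanes
AVL=10 ≤ VLMAX=16, so vl = 10
lane  0: mask-off/keep ⇒ 0x37
lane  1: mask-off/keep ⇒ 0x44
lane  2: mask-off/keep ⇒ 0xae
lane  3: add(0xb3,0xc1) ⇒ 0x174
lane  4: add(0xe2,0x00) ⇒ 0xe2
lane  5: mask-off/keep ⇒ 0x92
lane  6: mask-off/keep ⇒ 0xfa
lane  7: mask-off/keep ⇒ 0x9d
lane  8: mask-off/keep ⇒ 0x69
lane  9: mask-off/keep ⇒ 0x15
lane 10: tail/ones ⇒ 0xffffffff
lane 11: tail/ones ⇒ 0xffffffff
lane 12: tail/ones ⇒ 0xffffffff
lane 13: tail/ones ⇒ 0xffffffff
lane 14: tail/ones ⇒ 0xffffffff
lane 15: tail/ones ⇒ 0xffffffff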